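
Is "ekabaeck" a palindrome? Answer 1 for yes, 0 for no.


Input: ekabaeck
Reversed: kceabake
  Compare pos 0 ('e') with pos 7 ('k'): MISMATCH
  Compare pos 1 ('k') with pos 6 ('c'): MISMATCH
  Compare pos 2 ('a') with pos 5 ('e'): MISMATCH
  Compare pos 3 ('b') with pos 4 ('a'): MISMATCH
Result: not a palindrome

0


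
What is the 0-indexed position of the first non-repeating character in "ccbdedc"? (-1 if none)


Input: ccbdedc
Character frequencies:
  'b': 1
  'c': 3
  'd': 2
  'e': 1
Scanning left to right for freq == 1:
  Position 0 ('c'): freq=3, skip
  Position 1 ('c'): freq=3, skip
  Position 2 ('b'): unique! => answer = 2

2


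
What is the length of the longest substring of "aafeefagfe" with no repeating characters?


Input: "aafeefagfe"
Sliding window (track last position of each char):
  Position 0 ('a'): window [0,0] length 1 -- new best
  Position 1 ('a'): repeat (last at 0), move window start to 1
  Position 1 ('a'): window [1,1] length 1
  Position 2 ('f'): window [1,2] length 2 -- new best
  Position 3 ('e'): window [1,3] length 3 -- new best
  Position 4 ('e'): repeat (last at 3), move window start to 4
  Position 4 ('e'): window [4,4] length 1
  Position 5 ('f'): window [4,5] length 2
  Position 6 ('a'): window [4,6] length 3
  Position 7 ('g'): window [4,7] length 4 -- new best
  Position 8 ('f'): repeat (last at 5), move window start to 6
  Position 8 ('f'): window [6,8] length 3
  Position 9 ('e'): window [6,9] length 4
Longest substring with no repeats: "efag" with length 4

4


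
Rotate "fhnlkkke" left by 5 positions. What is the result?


Input: "fhnlkkke", rotate left by 5
First 5 characters: "fhnlk"
Remaining characters: "kke"
Concatenate remaining + first: "kke" + "fhnlk" = "kkefhnlk"

kkefhnlk


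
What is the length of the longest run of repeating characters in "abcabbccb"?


Input: "abcabbccb"
Scanning for longest run:
  Position 1 ('b'): new char, reset run to 1
  Position 2 ('c'): new char, reset run to 1
  Position 3 ('a'): new char, reset run to 1
  Position 4 ('b'): new char, reset run to 1
  Position 5 ('b'): continues run of 'b', length=2
  Position 6 ('c'): new char, reset run to 1
  Position 7 ('c'): continues run of 'c', length=2
  Position 8 ('b'): new char, reset run to 1
Longest run: 'b' with length 2

2


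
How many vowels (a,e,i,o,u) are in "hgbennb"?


Input: hgbennb
Checking each character:
  'h' at position 0: consonant
  'g' at position 1: consonant
  'b' at position 2: consonant
  'e' at position 3: vowel (running total: 1)
  'n' at position 4: consonant
  'n' at position 5: consonant
  'b' at position 6: consonant
Total vowels: 1

1


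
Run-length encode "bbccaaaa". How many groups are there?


Input: bbccaaaa
Scanning for consecutive runs:
  Group 1: 'b' x 2 (positions 0-1)
  Group 2: 'c' x 2 (positions 2-3)
  Group 3: 'a' x 4 (positions 4-7)
Total groups: 3

3


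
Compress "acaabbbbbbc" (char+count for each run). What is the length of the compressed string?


Input: acaabbbbbbc
Runs:
  'a' x 1 => "a1"
  'c' x 1 => "c1"
  'a' x 2 => "a2"
  'b' x 6 => "b6"
  'c' x 1 => "c1"
Compressed: "a1c1a2b6c1"
Compressed length: 10

10


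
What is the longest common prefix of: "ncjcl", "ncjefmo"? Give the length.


Words: ncjcl, ncjefmo
  Position 0: all 'n' => match
  Position 1: all 'c' => match
  Position 2: all 'j' => match
  Position 3: ('c', 'e') => mismatch, stop
LCP = "ncj" (length 3)

3


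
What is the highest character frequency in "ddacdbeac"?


Input: ddacdbeac
Character counts:
  'a': 2
  'b': 1
  'c': 2
  'd': 3
  'e': 1
Maximum frequency: 3

3


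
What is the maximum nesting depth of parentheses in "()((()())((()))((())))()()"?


Input: "()((()())((()))((())))()()"
Tracking depth:
  Position 0 '(': depth becomes 1
  Position 1 ')': depth becomes 0
  Position 2 '(': depth becomes 1
  Position 3 '(': depth becomes 2
  Position 4 '(': depth becomes 3
  Position 5 ')': depth becomes 2
  Position 6 '(': depth becomes 3
  Position 7 ')': depth becomes 2
  Position 8 ')': depth becomes 1
  Position 9 '(': depth becomes 2
  Position 10 '(': depth becomes 3
  Position 11 '(': depth becomes 4
  Position 12 ')': depth becomes 3
  Position 13 ')': depth becomes 2
  Position 14 ')': depth becomes 1
  Position 15 '(': depth becomes 2
  Position 16 '(': depth becomes 3
  Position 17 '(': depth becomes 4
  Position 18 ')': depth becomes 3
  Position 19 ')': depth becomes 2
  Position 20 ')': depth becomes 1
  Position 21 ')': depth becomes 0
  Position 22 '(': depth becomes 1
  Position 23 ')': depth becomes 0
  Position 24 '(': depth becomes 1
  Position 25 ')': depth becomes 0
Maximum depth reached: 4

4


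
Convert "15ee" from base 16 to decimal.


Input: "15ee" in base 16
Positional expansion:
  Digit '1' (value 1) x 16^3 = 4096
  Digit '5' (value 5) x 16^2 = 1280
  Digit 'e' (value 14) x 16^1 = 224
  Digit 'e' (value 14) x 16^0 = 14
Sum = 5614

5614


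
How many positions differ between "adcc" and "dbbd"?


Comparing "adcc" and "dbbd" position by position:
  Position 0: 'a' vs 'd' => DIFFER
  Position 1: 'd' vs 'b' => DIFFER
  Position 2: 'c' vs 'b' => DIFFER
  Position 3: 'c' vs 'd' => DIFFER
Positions that differ: 4

4


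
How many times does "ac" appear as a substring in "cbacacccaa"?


Searching for "ac" in "cbacacccaa"
Scanning each position:
  Position 0: "cb" => no
  Position 1: "ba" => no
  Position 2: "ac" => MATCH
  Position 3: "ca" => no
  Position 4: "ac" => MATCH
  Position 5: "cc" => no
  Position 6: "cc" => no
  Position 7: "ca" => no
  Position 8: "aa" => no
Total occurrences: 2

2


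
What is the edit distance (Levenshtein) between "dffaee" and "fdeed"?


Computing edit distance: "dffaee" -> "fdeed"
DP table:
           f    d    e    e    d
      0    1    2    3    4    5
  d   1    1    1    2    3    4
  f   2    1    2    2    3    4
  f   3    2    2    3    3    4
  a   4    3    3    3    4    4
  e   5    4    4    3    3    4
  e   6    5    5    4    3    4
Edit distance = dp[6][5] = 4

4


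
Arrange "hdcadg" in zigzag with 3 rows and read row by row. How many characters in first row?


Zigzag "hdcadg" into 3 rows:
Placing characters:
  'h' => row 0
  'd' => row 1
  'c' => row 2
  'a' => row 1
  'd' => row 0
  'g' => row 1
Rows:
  Row 0: "hd"
  Row 1: "dag"
  Row 2: "c"
First row length: 2

2


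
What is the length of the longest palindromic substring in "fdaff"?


Input: "fdaff"
Checking substrings for palindromes:
  [3:5] "ff" (len 2) => palindrome
Longest palindromic substring: "ff" with length 2

2


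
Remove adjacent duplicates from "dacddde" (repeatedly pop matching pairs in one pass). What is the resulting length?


Input: dacddde
Stack-based adjacent duplicate removal:
  Read 'd': push. Stack: d
  Read 'a': push. Stack: da
  Read 'c': push. Stack: dac
  Read 'd': push. Stack: dacd
  Read 'd': matches stack top 'd' => pop. Stack: dac
  Read 'd': push. Stack: dacd
  Read 'e': push. Stack: dacde
Final stack: "dacde" (length 5)

5


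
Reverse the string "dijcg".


Input: dijcg
Reading characters right to left:
  Position 4: 'g'
  Position 3: 'c'
  Position 2: 'j'
  Position 1: 'i'
  Position 0: 'd'
Reversed: gcjid

gcjid


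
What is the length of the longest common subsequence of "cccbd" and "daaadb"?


LCS of "cccbd" and "daaadb"
DP table:
           d    a    a    a    d    b
      0    0    0    0    0    0    0
  c   0    0    0    0    0    0    0
  c   0    0    0    0    0    0    0
  c   0    0    0    0    0    0    0
  b   0    0    0    0    0    0    1
  d   0    1    1    1    1    1    1
LCS length = dp[5][6] = 1

1


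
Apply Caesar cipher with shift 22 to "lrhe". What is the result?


Caesar cipher: shift "lrhe" by 22
  'l' (pos 11) + 22 = pos 7 = 'h'
  'r' (pos 17) + 22 = pos 13 = 'n'
  'h' (pos 7) + 22 = pos 3 = 'd'
  'e' (pos 4) + 22 = pos 0 = 'a'
Result: hnda

hnda


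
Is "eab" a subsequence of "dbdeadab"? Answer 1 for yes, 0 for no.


Check if "eab" is a subsequence of "dbdeadab"
Greedy scan:
  Position 0 ('d'): no match needed
  Position 1 ('b'): no match needed
  Position 2 ('d'): no match needed
  Position 3 ('e'): matches sub[0] = 'e'
  Position 4 ('a'): matches sub[1] = 'a'
  Position 5 ('d'): no match needed
  Position 6 ('a'): no match needed
  Position 7 ('b'): matches sub[2] = 'b'
All 3 characters matched => is a subsequence

1


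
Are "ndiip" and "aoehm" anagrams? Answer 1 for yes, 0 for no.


Strings: "ndiip", "aoehm"
Sorted first:  diinp
Sorted second: aehmo
Differ at position 0: 'd' vs 'a' => not anagrams

0


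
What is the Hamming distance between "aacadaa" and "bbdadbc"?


Comparing "aacadaa" and "bbdadbc" position by position:
  Position 0: 'a' vs 'b' => differ
  Position 1: 'a' vs 'b' => differ
  Position 2: 'c' vs 'd' => differ
  Position 3: 'a' vs 'a' => same
  Position 4: 'd' vs 'd' => same
  Position 5: 'a' vs 'b' => differ
  Position 6: 'a' vs 'c' => differ
Total differences (Hamming distance): 5

5


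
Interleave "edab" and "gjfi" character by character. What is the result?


Interleaving "edab" and "gjfi":
  Position 0: 'e' from first, 'g' from second => "eg"
  Position 1: 'd' from first, 'j' from second => "dj"
  Position 2: 'a' from first, 'f' from second => "af"
  Position 3: 'b' from first, 'i' from second => "bi"
Result: egdjafbi

egdjafbi


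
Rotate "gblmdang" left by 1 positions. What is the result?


Input: "gblmdang", rotate left by 1
First 1 characters: "g"
Remaining characters: "blmdang"
Concatenate remaining + first: "blmdang" + "g" = "blmdangg"

blmdangg


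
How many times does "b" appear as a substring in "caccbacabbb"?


Searching for "b" in "caccbacabbb"
Scanning each position:
  Position 0: "c" => no
  Position 1: "a" => no
  Position 2: "c" => no
  Position 3: "c" => no
  Position 4: "b" => MATCH
  Position 5: "a" => no
  Position 6: "c" => no
  Position 7: "a" => no
  Position 8: "b" => MATCH
  Position 9: "b" => MATCH
  Position 10: "b" => MATCH
Total occurrences: 4

4


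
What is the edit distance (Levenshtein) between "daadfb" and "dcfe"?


Computing edit distance: "daadfb" -> "dcfe"
DP table:
           d    c    f    e
      0    1    2    3    4
  d   1    0    1    2    3
  a   2    1    1    2    3
  a   3    2    2    2    3
  d   4    3    3    3    3
  f   5    4    4    3    4
  b   6    5    5    4    4
Edit distance = dp[6][4] = 4

4


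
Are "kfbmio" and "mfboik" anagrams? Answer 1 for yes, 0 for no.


Strings: "kfbmio", "mfboik"
Sorted first:  bfikmo
Sorted second: bfikmo
Sorted forms match => anagrams

1


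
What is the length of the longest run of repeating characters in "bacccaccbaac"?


Input: "bacccaccbaac"
Scanning for longest run:
  Position 1 ('a'): new char, reset run to 1
  Position 2 ('c'): new char, reset run to 1
  Position 3 ('c'): continues run of 'c', length=2
  Position 4 ('c'): continues run of 'c', length=3
  Position 5 ('a'): new char, reset run to 1
  Position 6 ('c'): new char, reset run to 1
  Position 7 ('c'): continues run of 'c', length=2
  Position 8 ('b'): new char, reset run to 1
  Position 9 ('a'): new char, reset run to 1
  Position 10 ('a'): continues run of 'a', length=2
  Position 11 ('c'): new char, reset run to 1
Longest run: 'c' with length 3

3


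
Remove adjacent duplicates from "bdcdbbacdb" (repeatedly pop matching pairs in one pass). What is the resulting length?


Input: bdcdbbacdb
Stack-based adjacent duplicate removal:
  Read 'b': push. Stack: b
  Read 'd': push. Stack: bd
  Read 'c': push. Stack: bdc
  Read 'd': push. Stack: bdcd
  Read 'b': push. Stack: bdcdb
  Read 'b': matches stack top 'b' => pop. Stack: bdcd
  Read 'a': push. Stack: bdcda
  Read 'c': push. Stack: bdcdac
  Read 'd': push. Stack: bdcdacd
  Read 'b': push. Stack: bdcdacdb
Final stack: "bdcdacdb" (length 8)

8


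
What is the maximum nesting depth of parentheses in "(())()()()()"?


Input: "(())()()()()"
Tracking depth:
  Position 0 '(': depth becomes 1
  Position 1 '(': depth becomes 2
  Position 2 ')': depth becomes 1
  Position 3 ')': depth becomes 0
  Position 4 '(': depth becomes 1
  Position 5 ')': depth becomes 0
  Position 6 '(': depth becomes 1
  Position 7 ')': depth becomes 0
  Position 8 '(': depth becomes 1
  Position 9 ')': depth becomes 0
  Position 10 '(': depth becomes 1
  Position 11 ')': depth becomes 0
Maximum depth reached: 2

2


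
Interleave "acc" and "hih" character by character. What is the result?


Interleaving "acc" and "hih":
  Position 0: 'a' from first, 'h' from second => "ah"
  Position 1: 'c' from first, 'i' from second => "ci"
  Position 2: 'c' from first, 'h' from second => "ch"
Result: ahcich

ahcich


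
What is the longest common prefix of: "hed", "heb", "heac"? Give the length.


Words: hed, heb, heac
  Position 0: all 'h' => match
  Position 1: all 'e' => match
  Position 2: ('d', 'b', 'a') => mismatch, stop
LCP = "he" (length 2)

2


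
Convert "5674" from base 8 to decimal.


Input: "5674" in base 8
Positional expansion:
  Digit '5' (value 5) x 8^3 = 2560
  Digit '6' (value 6) x 8^2 = 384
  Digit '7' (value 7) x 8^1 = 56
  Digit '4' (value 4) x 8^0 = 4
Sum = 3004

3004


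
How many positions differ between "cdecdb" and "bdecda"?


Comparing "cdecdb" and "bdecda" position by position:
  Position 0: 'c' vs 'b' => DIFFER
  Position 1: 'd' vs 'd' => same
  Position 2: 'e' vs 'e' => same
  Position 3: 'c' vs 'c' => same
  Position 4: 'd' vs 'd' => same
  Position 5: 'b' vs 'a' => DIFFER
Positions that differ: 2

2


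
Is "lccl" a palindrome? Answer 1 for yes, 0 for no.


Input: lccl
Reversed: lccl
  Compare pos 0 ('l') with pos 3 ('l'): match
  Compare pos 1 ('c') with pos 2 ('c'): match
Result: palindrome

1


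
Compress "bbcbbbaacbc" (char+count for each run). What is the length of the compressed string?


Input: bbcbbbaacbc
Runs:
  'b' x 2 => "b2"
  'c' x 1 => "c1"
  'b' x 3 => "b3"
  'a' x 2 => "a2"
  'c' x 1 => "c1"
  'b' x 1 => "b1"
  'c' x 1 => "c1"
Compressed: "b2c1b3a2c1b1c1"
Compressed length: 14

14


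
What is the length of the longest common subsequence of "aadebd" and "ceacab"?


LCS of "aadebd" and "ceacab"
DP table:
           c    e    a    c    a    b
      0    0    0    0    0    0    0
  a   0    0    0    1    1    1    1
  a   0    0    0    1    1    2    2
  d   0    0    0    1    1    2    2
  e   0    0    1    1    1    2    2
  b   0    0    1    1    1    2    3
  d   0    0    1    1    1    2    3
LCS length = dp[6][6] = 3

3


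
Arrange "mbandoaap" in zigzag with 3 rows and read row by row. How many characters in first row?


Zigzag "mbandoaap" into 3 rows:
Placing characters:
  'm' => row 0
  'b' => row 1
  'a' => row 2
  'n' => row 1
  'd' => row 0
  'o' => row 1
  'a' => row 2
  'a' => row 1
  'p' => row 0
Rows:
  Row 0: "mdp"
  Row 1: "bnoa"
  Row 2: "aa"
First row length: 3

3


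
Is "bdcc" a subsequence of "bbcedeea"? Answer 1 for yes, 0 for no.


Check if "bdcc" is a subsequence of "bbcedeea"
Greedy scan:
  Position 0 ('b'): matches sub[0] = 'b'
  Position 1 ('b'): no match needed
  Position 2 ('c'): no match needed
  Position 3 ('e'): no match needed
  Position 4 ('d'): matches sub[1] = 'd'
  Position 5 ('e'): no match needed
  Position 6 ('e'): no match needed
  Position 7 ('a'): no match needed
Only matched 2/4 characters => not a subsequence

0


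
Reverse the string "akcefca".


Input: akcefca
Reading characters right to left:
  Position 6: 'a'
  Position 5: 'c'
  Position 4: 'f'
  Position 3: 'e'
  Position 2: 'c'
  Position 1: 'k'
  Position 0: 'a'
Reversed: acfecka

acfecka


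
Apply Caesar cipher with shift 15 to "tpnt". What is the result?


Caesar cipher: shift "tpnt" by 15
  't' (pos 19) + 15 = pos 8 = 'i'
  'p' (pos 15) + 15 = pos 4 = 'e'
  'n' (pos 13) + 15 = pos 2 = 'c'
  't' (pos 19) + 15 = pos 8 = 'i'
Result: ieci

ieci


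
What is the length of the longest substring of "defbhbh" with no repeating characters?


Input: "defbhbh"
Sliding window (track last position of each char):
  Position 0 ('d'): window [0,0] length 1 -- new best
  Position 1 ('e'): window [0,1] length 2 -- new best
  Position 2 ('f'): window [0,2] length 3 -- new best
  Position 3 ('b'): window [0,3] length 4 -- new best
  Position 4 ('h'): window [0,4] length 5 -- new best
  Position 5 ('b'): repeat (last at 3), move window start to 4
  Position 5 ('b'): window [4,5] length 2
  Position 6 ('h'): repeat (last at 4), move window start to 5
  Position 6 ('h'): window [5,6] length 2
Longest substring with no repeats: "defbh" with length 5

5


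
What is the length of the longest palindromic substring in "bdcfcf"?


Input: "bdcfcf"
Checking substrings for palindromes:
  [2:5] "cfc" (len 3) => palindrome
  [3:6] "fcf" (len 3) => palindrome
Longest palindromic substring: "cfc" with length 3

3


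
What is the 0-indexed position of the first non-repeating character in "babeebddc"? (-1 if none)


Input: babeebddc
Character frequencies:
  'a': 1
  'b': 3
  'c': 1
  'd': 2
  'e': 2
Scanning left to right for freq == 1:
  Position 0 ('b'): freq=3, skip
  Position 1 ('a'): unique! => answer = 1

1


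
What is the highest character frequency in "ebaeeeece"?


Input: ebaeeeece
Character counts:
  'a': 1
  'b': 1
  'c': 1
  'e': 6
Maximum frequency: 6

6


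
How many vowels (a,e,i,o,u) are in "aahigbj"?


Input: aahigbj
Checking each character:
  'a' at position 0: vowel (running total: 1)
  'a' at position 1: vowel (running total: 2)
  'h' at position 2: consonant
  'i' at position 3: vowel (running total: 3)
  'g' at position 4: consonant
  'b' at position 5: consonant
  'j' at position 6: consonant
Total vowels: 3

3


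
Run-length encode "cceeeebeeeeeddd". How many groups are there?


Input: cceeeebeeeeeddd
Scanning for consecutive runs:
  Group 1: 'c' x 2 (positions 0-1)
  Group 2: 'e' x 4 (positions 2-5)
  Group 3: 'b' x 1 (positions 6-6)
  Group 4: 'e' x 5 (positions 7-11)
  Group 5: 'd' x 3 (positions 12-14)
Total groups: 5

5


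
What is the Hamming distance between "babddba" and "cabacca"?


Comparing "babddba" and "cabacca" position by position:
  Position 0: 'b' vs 'c' => differ
  Position 1: 'a' vs 'a' => same
  Position 2: 'b' vs 'b' => same
  Position 3: 'd' vs 'a' => differ
  Position 4: 'd' vs 'c' => differ
  Position 5: 'b' vs 'c' => differ
  Position 6: 'a' vs 'a' => same
Total differences (Hamming distance): 4

4


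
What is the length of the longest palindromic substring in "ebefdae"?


Input: "ebefdae"
Checking substrings for palindromes:
  [0:3] "ebe" (len 3) => palindrome
Longest palindromic substring: "ebe" with length 3

3


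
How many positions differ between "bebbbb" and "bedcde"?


Comparing "bebbbb" and "bedcde" position by position:
  Position 0: 'b' vs 'b' => same
  Position 1: 'e' vs 'e' => same
  Position 2: 'b' vs 'd' => DIFFER
  Position 3: 'b' vs 'c' => DIFFER
  Position 4: 'b' vs 'd' => DIFFER
  Position 5: 'b' vs 'e' => DIFFER
Positions that differ: 4

4


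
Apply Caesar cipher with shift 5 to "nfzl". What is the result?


Caesar cipher: shift "nfzl" by 5
  'n' (pos 13) + 5 = pos 18 = 's'
  'f' (pos 5) + 5 = pos 10 = 'k'
  'z' (pos 25) + 5 = pos 4 = 'e'
  'l' (pos 11) + 5 = pos 16 = 'q'
Result: skeq

skeq


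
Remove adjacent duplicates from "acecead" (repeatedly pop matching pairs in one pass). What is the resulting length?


Input: acecead
Stack-based adjacent duplicate removal:
  Read 'a': push. Stack: a
  Read 'c': push. Stack: ac
  Read 'e': push. Stack: ace
  Read 'c': push. Stack: acec
  Read 'e': push. Stack: acece
  Read 'a': push. Stack: acecea
  Read 'd': push. Stack: acecead
Final stack: "acecead" (length 7)

7


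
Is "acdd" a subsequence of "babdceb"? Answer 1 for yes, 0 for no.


Check if "acdd" is a subsequence of "babdceb"
Greedy scan:
  Position 0 ('b'): no match needed
  Position 1 ('a'): matches sub[0] = 'a'
  Position 2 ('b'): no match needed
  Position 3 ('d'): no match needed
  Position 4 ('c'): matches sub[1] = 'c'
  Position 5 ('e'): no match needed
  Position 6 ('b'): no match needed
Only matched 2/4 characters => not a subsequence

0


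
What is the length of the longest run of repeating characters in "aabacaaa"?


Input: "aabacaaa"
Scanning for longest run:
  Position 1 ('a'): continues run of 'a', length=2
  Position 2 ('b'): new char, reset run to 1
  Position 3 ('a'): new char, reset run to 1
  Position 4 ('c'): new char, reset run to 1
  Position 5 ('a'): new char, reset run to 1
  Position 6 ('a'): continues run of 'a', length=2
  Position 7 ('a'): continues run of 'a', length=3
Longest run: 'a' with length 3

3


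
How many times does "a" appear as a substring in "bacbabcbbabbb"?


Searching for "a" in "bacbabcbbabbb"
Scanning each position:
  Position 0: "b" => no
  Position 1: "a" => MATCH
  Position 2: "c" => no
  Position 3: "b" => no
  Position 4: "a" => MATCH
  Position 5: "b" => no
  Position 6: "c" => no
  Position 7: "b" => no
  Position 8: "b" => no
  Position 9: "a" => MATCH
  Position 10: "b" => no
  Position 11: "b" => no
  Position 12: "b" => no
Total occurrences: 3

3


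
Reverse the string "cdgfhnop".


Input: cdgfhnop
Reading characters right to left:
  Position 7: 'p'
  Position 6: 'o'
  Position 5: 'n'
  Position 4: 'h'
  Position 3: 'f'
  Position 2: 'g'
  Position 1: 'd'
  Position 0: 'c'
Reversed: ponhfgdc

ponhfgdc


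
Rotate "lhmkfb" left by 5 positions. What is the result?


Input: "lhmkfb", rotate left by 5
First 5 characters: "lhmkf"
Remaining characters: "b"
Concatenate remaining + first: "b" + "lhmkf" = "blhmkf"

blhmkf


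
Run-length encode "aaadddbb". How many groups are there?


Input: aaadddbb
Scanning for consecutive runs:
  Group 1: 'a' x 3 (positions 0-2)
  Group 2: 'd' x 3 (positions 3-5)
  Group 3: 'b' x 2 (positions 6-7)
Total groups: 3

3


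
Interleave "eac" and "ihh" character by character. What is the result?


Interleaving "eac" and "ihh":
  Position 0: 'e' from first, 'i' from second => "ei"
  Position 1: 'a' from first, 'h' from second => "ah"
  Position 2: 'c' from first, 'h' from second => "ch"
Result: eiahch

eiahch


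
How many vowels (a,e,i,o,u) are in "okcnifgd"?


Input: okcnifgd
Checking each character:
  'o' at position 0: vowel (running total: 1)
  'k' at position 1: consonant
  'c' at position 2: consonant
  'n' at position 3: consonant
  'i' at position 4: vowel (running total: 2)
  'f' at position 5: consonant
  'g' at position 6: consonant
  'd' at position 7: consonant
Total vowels: 2

2


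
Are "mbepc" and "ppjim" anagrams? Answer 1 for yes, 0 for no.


Strings: "mbepc", "ppjim"
Sorted first:  bcemp
Sorted second: ijmpp
Differ at position 0: 'b' vs 'i' => not anagrams

0


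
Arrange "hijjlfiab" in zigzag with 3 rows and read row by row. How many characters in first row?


Zigzag "hijjlfiab" into 3 rows:
Placing characters:
  'h' => row 0
  'i' => row 1
  'j' => row 2
  'j' => row 1
  'l' => row 0
  'f' => row 1
  'i' => row 2
  'a' => row 1
  'b' => row 0
Rows:
  Row 0: "hlb"
  Row 1: "ijfa"
  Row 2: "ji"
First row length: 3

3


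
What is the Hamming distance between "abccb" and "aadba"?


Comparing "abccb" and "aadba" position by position:
  Position 0: 'a' vs 'a' => same
  Position 1: 'b' vs 'a' => differ
  Position 2: 'c' vs 'd' => differ
  Position 3: 'c' vs 'b' => differ
  Position 4: 'b' vs 'a' => differ
Total differences (Hamming distance): 4

4


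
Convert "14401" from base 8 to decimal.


Input: "14401" in base 8
Positional expansion:
  Digit '1' (value 1) x 8^4 = 4096
  Digit '4' (value 4) x 8^3 = 2048
  Digit '4' (value 4) x 8^2 = 256
  Digit '0' (value 0) x 8^1 = 0
  Digit '1' (value 1) x 8^0 = 1
Sum = 6401

6401


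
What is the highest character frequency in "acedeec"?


Input: acedeec
Character counts:
  'a': 1
  'c': 2
  'd': 1
  'e': 3
Maximum frequency: 3

3


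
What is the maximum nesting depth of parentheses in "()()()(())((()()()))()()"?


Input: "()()()(())((()()()))()()"
Tracking depth:
  Position 0 '(': depth becomes 1
  Position 1 ')': depth becomes 0
  Position 2 '(': depth becomes 1
  Position 3 ')': depth becomes 0
  Position 4 '(': depth becomes 1
  Position 5 ')': depth becomes 0
  Position 6 '(': depth becomes 1
  Position 7 '(': depth becomes 2
  Position 8 ')': depth becomes 1
  Position 9 ')': depth becomes 0
  Position 10 '(': depth becomes 1
  Position 11 '(': depth becomes 2
  Position 12 '(': depth becomes 3
  Position 13 ')': depth becomes 2
  Position 14 '(': depth becomes 3
  Position 15 ')': depth becomes 2
  Position 16 '(': depth becomes 3
  Position 17 ')': depth becomes 2
  Position 18 ')': depth becomes 1
  Position 19 ')': depth becomes 0
  Position 20 '(': depth becomes 1
  Position 21 ')': depth becomes 0
  Position 22 '(': depth becomes 1
  Position 23 ')': depth becomes 0
Maximum depth reached: 3

3


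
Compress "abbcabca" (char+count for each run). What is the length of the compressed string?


Input: abbcabca
Runs:
  'a' x 1 => "a1"
  'b' x 2 => "b2"
  'c' x 1 => "c1"
  'a' x 1 => "a1"
  'b' x 1 => "b1"
  'c' x 1 => "c1"
  'a' x 1 => "a1"
Compressed: "a1b2c1a1b1c1a1"
Compressed length: 14

14


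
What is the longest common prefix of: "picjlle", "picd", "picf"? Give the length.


Words: picjlle, picd, picf
  Position 0: all 'p' => match
  Position 1: all 'i' => match
  Position 2: all 'c' => match
  Position 3: ('j', 'd', 'f') => mismatch, stop
LCP = "pic" (length 3)

3


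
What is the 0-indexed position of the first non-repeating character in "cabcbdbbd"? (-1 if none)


Input: cabcbdbbd
Character frequencies:
  'a': 1
  'b': 4
  'c': 2
  'd': 2
Scanning left to right for freq == 1:
  Position 0 ('c'): freq=2, skip
  Position 1 ('a'): unique! => answer = 1

1


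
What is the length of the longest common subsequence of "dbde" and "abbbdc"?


LCS of "dbde" and "abbbdc"
DP table:
           a    b    b    b    d    c
      0    0    0    0    0    0    0
  d   0    0    0    0    0    1    1
  b   0    0    1    1    1    1    1
  d   0    0    1    1    1    2    2
  e   0    0    1    1    1    2    2
LCS length = dp[4][6] = 2

2


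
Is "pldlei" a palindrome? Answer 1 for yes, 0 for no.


Input: pldlei
Reversed: ieldlp
  Compare pos 0 ('p') with pos 5 ('i'): MISMATCH
  Compare pos 1 ('l') with pos 4 ('e'): MISMATCH
  Compare pos 2 ('d') with pos 3 ('l'): MISMATCH
Result: not a palindrome

0


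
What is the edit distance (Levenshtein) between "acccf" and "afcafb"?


Computing edit distance: "acccf" -> "afcafb"
DP table:
           a    f    c    a    f    b
      0    1    2    3    4    5    6
  a   1    0    1    2    3    4    5
  c   2    1    1    1    2    3    4
  c   3    2    2    1    2    3    4
  c   4    3    3    2    2    3    4
  f   5    4    3    3    3    2    3
Edit distance = dp[5][6] = 3

3


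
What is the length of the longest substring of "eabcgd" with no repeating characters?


Input: "eabcgd"
Sliding window (track last position of each char):
  Position 0 ('e'): window [0,0] length 1 -- new best
  Position 1 ('a'): window [0,1] length 2 -- new best
  Position 2 ('b'): window [0,2] length 3 -- new best
  Position 3 ('c'): window [0,3] length 4 -- new best
  Position 4 ('g'): window [0,4] length 5 -- new best
  Position 5 ('d'): window [0,5] length 6 -- new best
Longest substring with no repeats: "eabcgd" with length 6

6


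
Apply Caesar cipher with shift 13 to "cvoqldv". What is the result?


Caesar cipher: shift "cvoqldv" by 13
  'c' (pos 2) + 13 = pos 15 = 'p'
  'v' (pos 21) + 13 = pos 8 = 'i'
  'o' (pos 14) + 13 = pos 1 = 'b'
  'q' (pos 16) + 13 = pos 3 = 'd'
  'l' (pos 11) + 13 = pos 24 = 'y'
  'd' (pos 3) + 13 = pos 16 = 'q'
  'v' (pos 21) + 13 = pos 8 = 'i'
Result: pibdyqi

pibdyqi


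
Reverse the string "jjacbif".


Input: jjacbif
Reading characters right to left:
  Position 6: 'f'
  Position 5: 'i'
  Position 4: 'b'
  Position 3: 'c'
  Position 2: 'a'
  Position 1: 'j'
  Position 0: 'j'
Reversed: fibcajj

fibcajj


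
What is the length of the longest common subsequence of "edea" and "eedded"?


LCS of "edea" and "eedded"
DP table:
           e    e    d    d    e    d
      0    0    0    0    0    0    0
  e   0    1    1    1    1    1    1
  d   0    1    1    2    2    2    2
  e   0    1    2    2    2    3    3
  a   0    1    2    2    2    3    3
LCS length = dp[4][6] = 3

3


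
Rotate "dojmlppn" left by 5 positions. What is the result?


Input: "dojmlppn", rotate left by 5
First 5 characters: "dojml"
Remaining characters: "ppn"
Concatenate remaining + first: "ppn" + "dojml" = "ppndojml"

ppndojml


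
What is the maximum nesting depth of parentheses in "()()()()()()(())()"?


Input: "()()()()()()(())()"
Tracking depth:
  Position 0 '(': depth becomes 1
  Position 1 ')': depth becomes 0
  Position 2 '(': depth becomes 1
  Position 3 ')': depth becomes 0
  Position 4 '(': depth becomes 1
  Position 5 ')': depth becomes 0
  Position 6 '(': depth becomes 1
  Position 7 ')': depth becomes 0
  Position 8 '(': depth becomes 1
  Position 9 ')': depth becomes 0
  Position 10 '(': depth becomes 1
  Position 11 ')': depth becomes 0
  Position 12 '(': depth becomes 1
  Position 13 '(': depth becomes 2
  Position 14 ')': depth becomes 1
  Position 15 ')': depth becomes 0
  Position 16 '(': depth becomes 1
  Position 17 ')': depth becomes 0
Maximum depth reached: 2

2


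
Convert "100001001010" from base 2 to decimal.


Input: "100001001010" in base 2
Positional expansion:
  Digit '1' (value 1) x 2^11 = 2048
  Digit '0' (value 0) x 2^10 = 0
  Digit '0' (value 0) x 2^9 = 0
  Digit '0' (value 0) x 2^8 = 0
  Digit '0' (value 0) x 2^7 = 0
  Digit '1' (value 1) x 2^6 = 64
  Digit '0' (value 0) x 2^5 = 0
  Digit '0' (value 0) x 2^4 = 0
  Digit '1' (value 1) x 2^3 = 8
  Digit '0' (value 0) x 2^2 = 0
  Digit '1' (value 1) x 2^1 = 2
  Digit '0' (value 0) x 2^0 = 0
Sum = 2122

2122


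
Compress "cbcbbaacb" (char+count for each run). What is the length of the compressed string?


Input: cbcbbaacb
Runs:
  'c' x 1 => "c1"
  'b' x 1 => "b1"
  'c' x 1 => "c1"
  'b' x 2 => "b2"
  'a' x 2 => "a2"
  'c' x 1 => "c1"
  'b' x 1 => "b1"
Compressed: "c1b1c1b2a2c1b1"
Compressed length: 14

14


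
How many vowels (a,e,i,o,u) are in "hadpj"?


Input: hadpj
Checking each character:
  'h' at position 0: consonant
  'a' at position 1: vowel (running total: 1)
  'd' at position 2: consonant
  'p' at position 3: consonant
  'j' at position 4: consonant
Total vowels: 1

1


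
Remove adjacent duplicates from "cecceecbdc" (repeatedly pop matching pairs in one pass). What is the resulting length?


Input: cecceecbdc
Stack-based adjacent duplicate removal:
  Read 'c': push. Stack: c
  Read 'e': push. Stack: ce
  Read 'c': push. Stack: cec
  Read 'c': matches stack top 'c' => pop. Stack: ce
  Read 'e': matches stack top 'e' => pop. Stack: c
  Read 'e': push. Stack: ce
  Read 'c': push. Stack: cec
  Read 'b': push. Stack: cecb
  Read 'd': push. Stack: cecbd
  Read 'c': push. Stack: cecbdc
Final stack: "cecbdc" (length 6)

6


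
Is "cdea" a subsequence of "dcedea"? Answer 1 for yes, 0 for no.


Check if "cdea" is a subsequence of "dcedea"
Greedy scan:
  Position 0 ('d'): no match needed
  Position 1 ('c'): matches sub[0] = 'c'
  Position 2 ('e'): no match needed
  Position 3 ('d'): matches sub[1] = 'd'
  Position 4 ('e'): matches sub[2] = 'e'
  Position 5 ('a'): matches sub[3] = 'a'
All 4 characters matched => is a subsequence

1


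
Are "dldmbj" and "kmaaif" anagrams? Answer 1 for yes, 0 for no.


Strings: "dldmbj", "kmaaif"
Sorted first:  bddjlm
Sorted second: aafikm
Differ at position 0: 'b' vs 'a' => not anagrams

0


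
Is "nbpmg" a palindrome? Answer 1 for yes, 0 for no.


Input: nbpmg
Reversed: gmpbn
  Compare pos 0 ('n') with pos 4 ('g'): MISMATCH
  Compare pos 1 ('b') with pos 3 ('m'): MISMATCH
Result: not a palindrome

0


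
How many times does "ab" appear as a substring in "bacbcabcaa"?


Searching for "ab" in "bacbcabcaa"
Scanning each position:
  Position 0: "ba" => no
  Position 1: "ac" => no
  Position 2: "cb" => no
  Position 3: "bc" => no
  Position 4: "ca" => no
  Position 5: "ab" => MATCH
  Position 6: "bc" => no
  Position 7: "ca" => no
  Position 8: "aa" => no
Total occurrences: 1

1


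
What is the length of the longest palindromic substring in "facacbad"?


Input: "facacbad"
Checking substrings for palindromes:
  [1:4] "aca" (len 3) => palindrome
  [2:5] "cac" (len 3) => palindrome
Longest palindromic substring: "aca" with length 3

3


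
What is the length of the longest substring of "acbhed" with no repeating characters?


Input: "acbhed"
Sliding window (track last position of each char):
  Position 0 ('a'): window [0,0] length 1 -- new best
  Position 1 ('c'): window [0,1] length 2 -- new best
  Position 2 ('b'): window [0,2] length 3 -- new best
  Position 3 ('h'): window [0,3] length 4 -- new best
  Position 4 ('e'): window [0,4] length 5 -- new best
  Position 5 ('d'): window [0,5] length 6 -- new best
Longest substring with no repeats: "acbhed" with length 6

6


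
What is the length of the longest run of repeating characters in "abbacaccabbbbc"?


Input: "abbacaccabbbbc"
Scanning for longest run:
  Position 1 ('b'): new char, reset run to 1
  Position 2 ('b'): continues run of 'b', length=2
  Position 3 ('a'): new char, reset run to 1
  Position 4 ('c'): new char, reset run to 1
  Position 5 ('a'): new char, reset run to 1
  Position 6 ('c'): new char, reset run to 1
  Position 7 ('c'): continues run of 'c', length=2
  Position 8 ('a'): new char, reset run to 1
  Position 9 ('b'): new char, reset run to 1
  Position 10 ('b'): continues run of 'b', length=2
  Position 11 ('b'): continues run of 'b', length=3
  Position 12 ('b'): continues run of 'b', length=4
  Position 13 ('c'): new char, reset run to 1
Longest run: 'b' with length 4

4


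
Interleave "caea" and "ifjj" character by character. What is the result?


Interleaving "caea" and "ifjj":
  Position 0: 'c' from first, 'i' from second => "ci"
  Position 1: 'a' from first, 'f' from second => "af"
  Position 2: 'e' from first, 'j' from second => "ej"
  Position 3: 'a' from first, 'j' from second => "aj"
Result: ciafejaj

ciafejaj


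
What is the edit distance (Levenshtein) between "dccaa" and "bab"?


Computing edit distance: "dccaa" -> "bab"
DP table:
           b    a    b
      0    1    2    3
  d   1    1    2    3
  c   2    2    2    3
  c   3    3    3    3
  a   4    4    3    4
  a   5    5    4    4
Edit distance = dp[5][3] = 4

4


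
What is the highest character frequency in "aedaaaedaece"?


Input: aedaaaedaece
Character counts:
  'a': 5
  'c': 1
  'd': 2
  'e': 4
Maximum frequency: 5

5


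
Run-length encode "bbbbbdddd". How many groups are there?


Input: bbbbbdddd
Scanning for consecutive runs:
  Group 1: 'b' x 5 (positions 0-4)
  Group 2: 'd' x 4 (positions 5-8)
Total groups: 2

2


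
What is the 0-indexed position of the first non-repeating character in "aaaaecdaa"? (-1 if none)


Input: aaaaecdaa
Character frequencies:
  'a': 6
  'c': 1
  'd': 1
  'e': 1
Scanning left to right for freq == 1:
  Position 0 ('a'): freq=6, skip
  Position 1 ('a'): freq=6, skip
  Position 2 ('a'): freq=6, skip
  Position 3 ('a'): freq=6, skip
  Position 4 ('e'): unique! => answer = 4

4


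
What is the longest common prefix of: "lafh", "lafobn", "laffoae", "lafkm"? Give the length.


Words: lafh, lafobn, laffoae, lafkm
  Position 0: all 'l' => match
  Position 1: all 'a' => match
  Position 2: all 'f' => match
  Position 3: ('h', 'o', 'f', 'k') => mismatch, stop
LCP = "laf" (length 3)

3


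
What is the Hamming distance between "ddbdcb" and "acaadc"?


Comparing "ddbdcb" and "acaadc" position by position:
  Position 0: 'd' vs 'a' => differ
  Position 1: 'd' vs 'c' => differ
  Position 2: 'b' vs 'a' => differ
  Position 3: 'd' vs 'a' => differ
  Position 4: 'c' vs 'd' => differ
  Position 5: 'b' vs 'c' => differ
Total differences (Hamming distance): 6

6


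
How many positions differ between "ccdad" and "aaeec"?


Comparing "ccdad" and "aaeec" position by position:
  Position 0: 'c' vs 'a' => DIFFER
  Position 1: 'c' vs 'a' => DIFFER
  Position 2: 'd' vs 'e' => DIFFER
  Position 3: 'a' vs 'e' => DIFFER
  Position 4: 'd' vs 'c' => DIFFER
Positions that differ: 5

5


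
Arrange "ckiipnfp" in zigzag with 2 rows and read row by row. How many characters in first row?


Zigzag "ckiipnfp" into 2 rows:
Placing characters:
  'c' => row 0
  'k' => row 1
  'i' => row 0
  'i' => row 1
  'p' => row 0
  'n' => row 1
  'f' => row 0
  'p' => row 1
Rows:
  Row 0: "cipf"
  Row 1: "kinp"
First row length: 4

4


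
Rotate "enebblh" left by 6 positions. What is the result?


Input: "enebblh", rotate left by 6
First 6 characters: "enebbl"
Remaining characters: "h"
Concatenate remaining + first: "h" + "enebbl" = "henebbl"

henebbl


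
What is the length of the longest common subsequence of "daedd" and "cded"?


LCS of "daedd" and "cded"
DP table:
           c    d    e    d
      0    0    0    0    0
  d   0    0    1    1    1
  a   0    0    1    1    1
  e   0    0    1    2    2
  d   0    0    1    2    3
  d   0    0    1    2    3
LCS length = dp[5][4] = 3

3


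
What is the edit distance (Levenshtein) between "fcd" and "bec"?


Computing edit distance: "fcd" -> "bec"
DP table:
           b    e    c
      0    1    2    3
  f   1    1    2    3
  c   2    2    2    2
  d   3    3    3    3
Edit distance = dp[3][3] = 3

3


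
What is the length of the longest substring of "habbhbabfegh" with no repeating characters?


Input: "habbhbabfegh"
Sliding window (track last position of each char):
  Position 0 ('h'): window [0,0] length 1 -- new best
  Position 1 ('a'): window [0,1] length 2 -- new best
  Position 2 ('b'): window [0,2] length 3 -- new best
  Position 3 ('b'): repeat (last at 2), move window start to 3
  Position 3 ('b'): window [3,3] length 1
  Position 4 ('h'): window [3,4] length 2
  Position 5 ('b'): repeat (last at 3), move window start to 4
  Position 5 ('b'): window [4,5] length 2
  Position 6 ('a'): window [4,6] length 3
  Position 7 ('b'): repeat (last at 5), move window start to 6
  Position 7 ('b'): window [6,7] length 2
  Position 8 ('f'): window [6,8] length 3
  Position 9 ('e'): window [6,9] length 4 -- new best
  Position 10 ('g'): window [6,10] length 5 -- new best
  Position 11 ('h'): window [6,11] length 6 -- new best
Longest substring with no repeats: "abfegh" with length 6

6


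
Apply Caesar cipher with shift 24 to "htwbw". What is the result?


Caesar cipher: shift "htwbw" by 24
  'h' (pos 7) + 24 = pos 5 = 'f'
  't' (pos 19) + 24 = pos 17 = 'r'
  'w' (pos 22) + 24 = pos 20 = 'u'
  'b' (pos 1) + 24 = pos 25 = 'z'
  'w' (pos 22) + 24 = pos 20 = 'u'
Result: fruzu

fruzu


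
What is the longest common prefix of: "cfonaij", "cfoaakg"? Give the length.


Words: cfonaij, cfoaakg
  Position 0: all 'c' => match
  Position 1: all 'f' => match
  Position 2: all 'o' => match
  Position 3: ('n', 'a') => mismatch, stop
LCP = "cfo" (length 3)

3


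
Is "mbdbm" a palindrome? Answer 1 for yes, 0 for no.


Input: mbdbm
Reversed: mbdbm
  Compare pos 0 ('m') with pos 4 ('m'): match
  Compare pos 1 ('b') with pos 3 ('b'): match
Result: palindrome

1


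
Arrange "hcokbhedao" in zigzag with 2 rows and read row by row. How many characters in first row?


Zigzag "hcokbhedao" into 2 rows:
Placing characters:
  'h' => row 0
  'c' => row 1
  'o' => row 0
  'k' => row 1
  'b' => row 0
  'h' => row 1
  'e' => row 0
  'd' => row 1
  'a' => row 0
  'o' => row 1
Rows:
  Row 0: "hobea"
  Row 1: "ckhdo"
First row length: 5

5


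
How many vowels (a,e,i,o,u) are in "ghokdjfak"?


Input: ghokdjfak
Checking each character:
  'g' at position 0: consonant
  'h' at position 1: consonant
  'o' at position 2: vowel (running total: 1)
  'k' at position 3: consonant
  'd' at position 4: consonant
  'j' at position 5: consonant
  'f' at position 6: consonant
  'a' at position 7: vowel (running total: 2)
  'k' at position 8: consonant
Total vowels: 2

2
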